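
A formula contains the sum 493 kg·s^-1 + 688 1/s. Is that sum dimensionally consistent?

Work out the base dimensions of each:
  493 kg·s^-1:  kg·s⁻¹
  688 1/s:  s⁻¹
kg·s⁻¹ ≠ s⁻¹, so they cannot be added.

No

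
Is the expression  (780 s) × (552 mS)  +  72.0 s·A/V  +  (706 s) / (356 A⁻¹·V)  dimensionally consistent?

Reduce each to base SI dimensions:
  (780 s) × (552 mS):  [s] · [kg⁻¹·m⁻²·s³·A²] = kg⁻¹·m⁻²·s⁴·A²
  72.0 s·A/V:  A·s·V⁻¹ = A·s·(J·C⁻¹)⁻¹ = kg⁻¹·m⁻²·s⁴·A²
  (706 s) / (356 A⁻¹·V):  [s] / [kg·m²·s⁻³·A⁻²] = kg⁻¹·m⁻²·s⁴·A²
Every term reduces to kg⁻¹·m⁻²·s⁴·A².

Yes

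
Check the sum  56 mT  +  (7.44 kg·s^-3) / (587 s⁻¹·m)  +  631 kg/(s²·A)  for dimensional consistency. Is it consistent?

No

Dimensions:
  56 mT:  T = Wb·m⁻² = kg·s⁻²·A⁻¹
  (7.44 kg·s^-3) / (587 s⁻¹·m):  [kg·s⁻³] / [m·s⁻¹] = kg·m⁻¹·s⁻²
  631 kg/(s²·A):  kg·s⁻²·A⁻¹
The terms do not share a single dimension (kg·m⁻¹·s⁻² vs kg·s⁻²·A⁻¹).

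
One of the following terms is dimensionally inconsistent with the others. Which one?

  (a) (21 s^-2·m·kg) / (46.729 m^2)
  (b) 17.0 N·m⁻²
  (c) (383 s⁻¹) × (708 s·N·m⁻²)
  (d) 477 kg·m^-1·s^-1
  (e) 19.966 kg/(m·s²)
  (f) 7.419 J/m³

Reduce each to base SI dimensions:
  (a) [kg·m·s⁻²] / [m²] = kg·m⁻¹·s⁻²
  (b) N·m⁻² = kg·m·s⁻²·m⁻² = kg·m⁻¹·s⁻²
  (c) [s⁻¹] · [kg·m⁻¹·s⁻¹] = kg·m⁻¹·s⁻²
  (d) kg·m⁻¹·s⁻¹
  (e) kg·m⁻¹·s⁻²
  (f) J·m⁻³ = N·m·m⁻³ = kg·m⁻¹·s⁻²
All reduce to kg·m⁻¹·s⁻² except (d), which is kg·m⁻¹·s⁻¹.

(d)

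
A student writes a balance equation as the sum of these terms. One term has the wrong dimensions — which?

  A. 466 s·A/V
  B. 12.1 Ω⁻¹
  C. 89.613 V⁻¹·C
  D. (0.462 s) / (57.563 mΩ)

B.

Expand each in SI base units:
  A. A·s·V⁻¹ = A·s·(J·C⁻¹)⁻¹ = kg⁻¹·m⁻²·s⁴·A²
  B. Ω⁻¹ = (V·A⁻¹)⁻¹ = kg⁻¹·m⁻²·s³·A²
  C. C·V⁻¹ = s·A·(J·C⁻¹)⁻¹ = kg⁻¹·m⁻²·s⁴·A²
  D. [s] / [kg·m²·s⁻³·A⁻²] = kg⁻¹·m⁻²·s⁴·A²
All reduce to kg⁻¹·m⁻²·s⁴·A² except B., which is kg⁻¹·m⁻²·s³·A².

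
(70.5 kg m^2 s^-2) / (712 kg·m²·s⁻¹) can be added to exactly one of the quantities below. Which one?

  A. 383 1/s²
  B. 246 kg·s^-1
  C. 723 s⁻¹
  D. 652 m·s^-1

Reference: [kg·m²·s⁻²] / [kg·m²·s⁻¹] = s⁻¹.
Each option:
  A. s⁻²
  B. kg·s⁻¹
  C. s⁻¹  ← same
  D. m·s⁻¹
Only C. matches s⁻¹.

C.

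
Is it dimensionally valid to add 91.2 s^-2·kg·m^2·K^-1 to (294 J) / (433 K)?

Expand each in SI base units:
  91.2 s^-2·kg·m^2·K^-1:  kg·m²·s⁻²·K⁻¹
  (294 J) / (433 K):  [kg·m²·s⁻²] / [K] = kg·m²·s⁻²·K⁻¹
Both are kg·m²·s⁻²·K⁻¹, so they have the same dimensions and can be added.

Yes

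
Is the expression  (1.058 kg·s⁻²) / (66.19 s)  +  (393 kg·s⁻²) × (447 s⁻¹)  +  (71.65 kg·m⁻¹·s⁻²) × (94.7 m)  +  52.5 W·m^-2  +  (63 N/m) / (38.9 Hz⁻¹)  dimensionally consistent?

Reduce each to base SI dimensions:
  (1.058 kg·s⁻²) / (66.19 s):  [kg·s⁻²] / [s] = kg·s⁻³
  (393 kg·s⁻²) × (447 s⁻¹):  [kg·s⁻²] · [s⁻¹] = kg·s⁻³
  (71.65 kg·m⁻¹·s⁻²) × (94.7 m):  [kg·m⁻¹·s⁻²] · [m] = kg·s⁻²
  52.5 W·m^-2:  W·m⁻² = J·s⁻¹·m⁻² = kg·s⁻³
  (63 N/m) / (38.9 Hz⁻¹):  [kg·s⁻²] / [s] = kg·s⁻³
The terms do not share a single dimension (kg·s⁻² vs kg·s⁻³).

No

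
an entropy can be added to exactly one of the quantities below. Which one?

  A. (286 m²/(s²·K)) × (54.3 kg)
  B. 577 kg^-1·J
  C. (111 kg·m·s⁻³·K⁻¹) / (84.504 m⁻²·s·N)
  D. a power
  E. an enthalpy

A.

Reference: [entropy] = kg·m²·s⁻²·K⁻¹.
Each option:
  A. [m²·s⁻²·K⁻¹] · [kg] = kg·m²·s⁻²·K⁻¹  ← same
  B. J·kg⁻¹ = N·m·kg⁻¹ = m²·s⁻²
  C. [kg·m·s⁻³·K⁻¹] / [kg·m⁻¹·s⁻¹] = m²·s⁻²·K⁻¹
  D. [power] = kg·m²·s⁻³
  E. [enthalpy] = kg·m²·s⁻²
Only A. matches kg·m²·s⁻²·K⁻¹.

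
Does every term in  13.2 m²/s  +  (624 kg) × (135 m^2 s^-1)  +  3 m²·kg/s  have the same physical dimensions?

Reduce each to base SI dimensions:
  13.2 m²/s:  m²·s⁻¹
  (624 kg) × (135 m^2 s^-1):  [kg] · [m²·s⁻¹] = kg·m²·s⁻¹
  3 m²·kg/s:  kg·m²·s⁻¹
The terms do not share a single dimension (kg·m²·s⁻¹ vs m²·s⁻¹).

No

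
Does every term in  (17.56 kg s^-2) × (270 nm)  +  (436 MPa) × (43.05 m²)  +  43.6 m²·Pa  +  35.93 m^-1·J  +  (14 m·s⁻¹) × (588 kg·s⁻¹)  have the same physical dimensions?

Yes

Dimensions:
  (17.56 kg s^-2) × (270 nm):  [kg·s⁻²] · [m] = kg·m·s⁻²
  (436 MPa) × (43.05 m²):  [kg·m⁻¹·s⁻²] · [m²] = kg·m·s⁻²
  43.6 m²·Pa:  Pa·m² = N·m⁻²·m² = kg·m·s⁻²
  35.93 m^-1·J:  J·m⁻¹ = N·m·m⁻¹ = kg·m·s⁻²
  (14 m·s⁻¹) × (588 kg·s⁻¹):  [m·s⁻¹] · [kg·s⁻¹] = kg·m·s⁻²
Every term reduces to kg·m·s⁻².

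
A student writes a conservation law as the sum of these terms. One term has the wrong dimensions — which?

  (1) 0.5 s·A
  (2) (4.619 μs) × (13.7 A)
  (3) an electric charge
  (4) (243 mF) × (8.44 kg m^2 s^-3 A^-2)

Reduce each to base SI dimensions:
  (1) A·s = s·A
  (2) [s] · [A] = s·A
  (3) [electric charge] = s·A
  (4) [kg⁻¹·m⁻²·s⁴·A²] · [kg·m²·s⁻³·A⁻²] = s
All reduce to s·A except (4), which is s.

(4)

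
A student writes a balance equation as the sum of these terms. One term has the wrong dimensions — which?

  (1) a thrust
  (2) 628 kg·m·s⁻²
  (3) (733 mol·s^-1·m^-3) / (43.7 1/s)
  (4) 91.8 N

Expand each in SI base units:
  (1) [thrust] = kg·m·s⁻²
  (2) kg·m·s⁻²
  (3) [m⁻³·s⁻¹·mol] / [s⁻¹] = m⁻³·mol
  (4) N = kg·m·s⁻²
All reduce to kg·m·s⁻² except (3), which is m⁻³·mol.

(3)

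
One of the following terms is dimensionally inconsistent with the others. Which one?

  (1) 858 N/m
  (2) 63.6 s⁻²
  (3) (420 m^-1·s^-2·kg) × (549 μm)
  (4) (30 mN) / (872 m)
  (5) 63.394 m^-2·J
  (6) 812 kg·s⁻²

Reduce each to base SI dimensions:
  (1) N·m⁻¹ = kg·m·s⁻²·m⁻¹ = kg·s⁻²
  (2) s⁻²
  (3) [kg·m⁻¹·s⁻²] · [m] = kg·s⁻²
  (4) [kg·m·s⁻²] / [m] = kg·s⁻²
  (5) J·m⁻² = N·m·m⁻² = kg·s⁻²
  (6) kg·s⁻²
All reduce to kg·s⁻² except (2), which is s⁻².

(2)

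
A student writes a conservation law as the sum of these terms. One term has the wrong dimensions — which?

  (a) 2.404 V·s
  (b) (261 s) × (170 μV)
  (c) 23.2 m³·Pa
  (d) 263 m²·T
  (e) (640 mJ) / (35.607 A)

Reduce each to base SI dimensions:
  (a) V·s = J·C⁻¹·s = kg·m²·s⁻²·A⁻¹
  (b) [s] · [kg·m²·s⁻³·A⁻¹] = kg·m²·s⁻²·A⁻¹
  (c) Pa·m³ = N·m⁻²·m³ = kg·m²·s⁻²
  (d) T·m² = Wb·m⁻²·m² = kg·m²·s⁻²·A⁻¹
  (e) [kg·m²·s⁻²] / [A] = kg·m²·s⁻²·A⁻¹
All reduce to kg·m²·s⁻²·A⁻¹ except (c), which is kg·m²·s⁻².

(c)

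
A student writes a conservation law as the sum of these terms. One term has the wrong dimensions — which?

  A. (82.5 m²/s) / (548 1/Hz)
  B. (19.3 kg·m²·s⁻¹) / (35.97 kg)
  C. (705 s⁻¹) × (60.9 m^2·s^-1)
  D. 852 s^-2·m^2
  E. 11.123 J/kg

Expand each in SI base units:
  A. [m²·s⁻¹] / [s] = m²·s⁻²
  B. [kg·m²·s⁻¹] / [kg] = m²·s⁻¹
  C. [s⁻¹] · [m²·s⁻¹] = m²·s⁻²
  D. m²·s⁻²
  E. J·kg⁻¹ = N·m·kg⁻¹ = m²·s⁻²
All reduce to m²·s⁻² except B., which is m²·s⁻¹.

B.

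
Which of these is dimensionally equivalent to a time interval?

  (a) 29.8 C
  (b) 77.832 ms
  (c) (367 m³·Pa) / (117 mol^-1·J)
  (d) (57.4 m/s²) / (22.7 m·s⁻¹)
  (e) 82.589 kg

Reference: [time interval] = s.
Each option:
  (a) C = s·A
  (b) s  ← same
  (c) [kg·m²·s⁻²] / [kg·m²·s⁻²·mol⁻¹] = mol
  (d) [m·s⁻²] / [m·s⁻¹] = s⁻¹
  (e) kg
Only (b) matches s.

(b)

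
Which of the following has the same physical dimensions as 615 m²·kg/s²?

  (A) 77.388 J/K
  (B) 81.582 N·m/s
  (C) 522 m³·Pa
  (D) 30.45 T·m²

(C)

Reference: kg·m²·s⁻².
Each option:
  (A) J·K⁻¹ = N·m·K⁻¹ = kg·m²·s⁻²·K⁻¹
  (B) N·m·s⁻¹ = kg·m·s⁻²·m·s⁻¹ = kg·m²·s⁻³
  (C) Pa·m³ = N·m⁻²·m³ = kg·m²·s⁻²  ← same
  (D) T·m² = Wb·m⁻²·m² = kg·m²·s⁻²·A⁻¹
Only (C) matches kg·m²·s⁻².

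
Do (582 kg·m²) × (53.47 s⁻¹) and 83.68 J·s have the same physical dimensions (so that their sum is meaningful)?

Dimensions:
  (582 kg·m²) × (53.47 s⁻¹):  [kg·m²] · [s⁻¹] = kg·m²·s⁻¹
  83.68 J·s:  J·s = N·m·s = kg·m²·s⁻¹
Both are kg·m²·s⁻¹, so they have the same dimensions and can be added.

Yes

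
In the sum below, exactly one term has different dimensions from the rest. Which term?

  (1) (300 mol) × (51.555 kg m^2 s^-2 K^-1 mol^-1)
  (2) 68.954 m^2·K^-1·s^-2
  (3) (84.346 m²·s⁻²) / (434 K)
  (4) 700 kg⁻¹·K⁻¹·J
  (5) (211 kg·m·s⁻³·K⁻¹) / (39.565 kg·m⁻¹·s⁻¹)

(1)

Reduce each to base SI dimensions:
  (1) [mol] · [kg·m²·s⁻²·K⁻¹·mol⁻¹] = kg·m²·s⁻²·K⁻¹
  (2) m²·s⁻²·K⁻¹
  (3) [m²·s⁻²] / [K] = m²·s⁻²·K⁻¹
  (4) J·kg⁻¹·K⁻¹ = N·m·kg⁻¹·K⁻¹ = m²·s⁻²·K⁻¹
  (5) [kg·m·s⁻³·K⁻¹] / [kg·m⁻¹·s⁻¹] = m²·s⁻²·K⁻¹
All reduce to m²·s⁻²·K⁻¹ except (1), which is kg·m²·s⁻²·K⁻¹.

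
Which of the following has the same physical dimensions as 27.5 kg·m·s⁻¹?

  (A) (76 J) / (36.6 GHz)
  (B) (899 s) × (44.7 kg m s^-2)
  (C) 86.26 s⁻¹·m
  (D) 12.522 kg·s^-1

Reference: kg·m·s⁻¹.
Each option:
  (A) [kg·m²·s⁻²] / [s⁻¹] = kg·m²·s⁻¹
  (B) [s] · [kg·m·s⁻²] = kg·m·s⁻¹  ← same
  (C) m·s⁻¹
  (D) kg·s⁻¹
Only (B) matches kg·m·s⁻¹.

(B)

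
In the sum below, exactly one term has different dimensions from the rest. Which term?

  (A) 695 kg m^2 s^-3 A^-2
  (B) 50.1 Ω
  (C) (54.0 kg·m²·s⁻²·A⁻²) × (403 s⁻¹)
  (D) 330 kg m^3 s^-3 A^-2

Reduce each to base SI dimensions:
  (A) kg·m²·s⁻³·A⁻²
  (B) Ω = V·A⁻¹ = kg·m²·s⁻³·A⁻²
  (C) [kg·m²·s⁻²·A⁻²] · [s⁻¹] = kg·m²·s⁻³·A⁻²
  (D) kg·m³·s⁻³·A⁻²
All reduce to kg·m²·s⁻³·A⁻² except (D), which is kg·m³·s⁻³·A⁻².

(D)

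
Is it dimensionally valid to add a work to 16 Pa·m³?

Work out the base dimensions of each:
  a work:  [work] = kg·m²·s⁻²
  16 Pa·m³:  Pa·m³ = N·m⁻²·m³ = kg·m²·s⁻²
Both are kg·m²·s⁻², so they have the same dimensions and can be added.

Yes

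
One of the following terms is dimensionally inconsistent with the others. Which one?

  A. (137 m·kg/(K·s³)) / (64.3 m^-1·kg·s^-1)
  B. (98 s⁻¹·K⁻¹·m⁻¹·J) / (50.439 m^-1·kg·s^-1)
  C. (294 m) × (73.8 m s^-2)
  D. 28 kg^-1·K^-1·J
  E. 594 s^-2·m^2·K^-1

Dimensions:
  A. [kg·m·s⁻³·K⁻¹] / [kg·m⁻¹·s⁻¹] = m²·s⁻²·K⁻¹
  B. [kg·m·s⁻³·K⁻¹] / [kg·m⁻¹·s⁻¹] = m²·s⁻²·K⁻¹
  C. [m] · [m·s⁻²] = m²·s⁻²
  D. J·kg⁻¹·K⁻¹ = N·m·kg⁻¹·K⁻¹ = m²·s⁻²·K⁻¹
  E. m²·s⁻²·K⁻¹
All reduce to m²·s⁻²·K⁻¹ except C., which is m²·s⁻².

C.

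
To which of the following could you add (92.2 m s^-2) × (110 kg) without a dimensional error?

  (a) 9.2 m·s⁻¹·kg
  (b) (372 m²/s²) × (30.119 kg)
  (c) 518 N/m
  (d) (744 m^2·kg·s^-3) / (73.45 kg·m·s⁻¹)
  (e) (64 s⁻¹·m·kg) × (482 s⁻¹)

Reference: [m·s⁻²] · [kg] = kg·m·s⁻².
Each option:
  (a) kg·m·s⁻¹
  (b) [m²·s⁻²] · [kg] = kg·m²·s⁻²
  (c) N·m⁻¹ = kg·m·s⁻²·m⁻¹ = kg·s⁻²
  (d) [kg·m²·s⁻³] / [kg·m·s⁻¹] = m·s⁻²
  (e) [kg·m·s⁻¹] · [s⁻¹] = kg·m·s⁻²  ← same
Only (e) matches kg·m·s⁻².

(e)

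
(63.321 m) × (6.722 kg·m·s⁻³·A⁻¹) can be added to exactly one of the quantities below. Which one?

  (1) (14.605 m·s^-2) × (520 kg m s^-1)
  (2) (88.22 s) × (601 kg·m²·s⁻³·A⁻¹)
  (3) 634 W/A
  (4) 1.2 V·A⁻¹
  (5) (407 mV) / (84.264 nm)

Reference: [m] · [kg·m·s⁻³·A⁻¹] = kg·m²·s⁻³·A⁻¹.
Each option:
  (1) [m·s⁻²] · [kg·m·s⁻¹] = kg·m²·s⁻³
  (2) [s] · [kg·m²·s⁻³·A⁻¹] = kg·m²·s⁻²·A⁻¹
  (3) W·A⁻¹ = J·s⁻¹·A⁻¹ = kg·m²·s⁻³·A⁻¹  ← same
  (4) V·A⁻¹ = J·C⁻¹·A⁻¹ = kg·m²·s⁻³·A⁻²
  (5) [kg·m²·s⁻³·A⁻¹] / [m] = kg·m·s⁻³·A⁻¹
Only (3) matches kg·m²·s⁻³·A⁻¹.

(3)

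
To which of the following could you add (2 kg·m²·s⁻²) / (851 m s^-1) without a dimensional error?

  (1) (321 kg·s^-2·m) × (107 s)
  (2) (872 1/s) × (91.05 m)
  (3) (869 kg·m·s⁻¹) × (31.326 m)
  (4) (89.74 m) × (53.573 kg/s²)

(1)

Reference: [kg·m²·s⁻²] / [m·s⁻¹] = kg·m·s⁻¹.
Each option:
  (1) [kg·m·s⁻²] · [s] = kg·m·s⁻¹  ← same
  (2) [s⁻¹] · [m] = m·s⁻¹
  (3) [kg·m·s⁻¹] · [m] = kg·m²·s⁻¹
  (4) [m] · [kg·s⁻²] = kg·m·s⁻²
Only (1) matches kg·m·s⁻¹.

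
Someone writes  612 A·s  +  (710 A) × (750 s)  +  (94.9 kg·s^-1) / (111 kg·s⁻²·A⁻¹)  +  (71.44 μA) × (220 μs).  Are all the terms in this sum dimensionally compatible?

In SI base units:
  612 A·s:  A·s = s·A
  (710 A) × (750 s):  [A] · [s] = s·A
  (94.9 kg·s^-1) / (111 kg·s⁻²·A⁻¹):  [kg·s⁻¹] / [kg·s⁻²·A⁻¹] = s·A
  (71.44 μA) × (220 μs):  [A] · [s] = s·A
Every term reduces to s·A.

Yes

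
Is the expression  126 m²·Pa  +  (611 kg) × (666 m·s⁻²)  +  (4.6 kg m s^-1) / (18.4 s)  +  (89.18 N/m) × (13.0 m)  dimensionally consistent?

Yes

Expand each in SI base units:
  126 m²·Pa:  Pa·m² = N·m⁻²·m² = kg·m·s⁻²
  (611 kg) × (666 m·s⁻²):  [kg] · [m·s⁻²] = kg·m·s⁻²
  (4.6 kg m s^-1) / (18.4 s):  [kg·m·s⁻¹] / [s] = kg·m·s⁻²
  (89.18 N/m) × (13.0 m):  [kg·s⁻²] · [m] = kg·m·s⁻²
Every term reduces to kg·m·s⁻².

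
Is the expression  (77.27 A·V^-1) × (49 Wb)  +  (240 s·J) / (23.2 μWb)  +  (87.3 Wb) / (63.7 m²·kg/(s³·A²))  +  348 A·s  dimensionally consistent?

Yes

Dimensions:
  (77.27 A·V^-1) × (49 Wb):  [kg⁻¹·m⁻²·s³·A²] · [kg·m²·s⁻²·A⁻¹] = s·A
  (240 s·J) / (23.2 μWb):  [kg·m²·s⁻¹] / [kg·m²·s⁻²·A⁻¹] = s·A
  (87.3 Wb) / (63.7 m²·kg/(s³·A²)):  [kg·m²·s⁻²·A⁻¹] / [kg·m²·s⁻³·A⁻²] = s·A
  348 A·s:  A·s = s·A
Every term reduces to s·A.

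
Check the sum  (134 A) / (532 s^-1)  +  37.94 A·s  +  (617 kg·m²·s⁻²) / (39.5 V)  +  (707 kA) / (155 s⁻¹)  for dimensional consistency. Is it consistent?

Yes

In SI base units:
  (134 A) / (532 s^-1):  [A] / [s⁻¹] = s·A
  37.94 A·s:  A·s = s·A
  (617 kg·m²·s⁻²) / (39.5 V):  [kg·m²·s⁻²] / [kg·m²·s⁻³·A⁻¹] = s·A
  (707 kA) / (155 s⁻¹):  [A] / [s⁻¹] = s·A
Every term reduces to s·A.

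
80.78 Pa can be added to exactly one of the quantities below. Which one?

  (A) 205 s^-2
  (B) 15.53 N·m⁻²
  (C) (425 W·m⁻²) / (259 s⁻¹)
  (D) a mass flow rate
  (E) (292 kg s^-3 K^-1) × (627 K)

(B)

Reference: Pa = N·m⁻² = kg·m⁻¹·s⁻².
Each option:
  (A) s⁻²
  (B) N·m⁻² = kg·m·s⁻²·m⁻² = kg·m⁻¹·s⁻²  ← same
  (C) [kg·s⁻³] / [s⁻¹] = kg·s⁻²
  (D) [mass flow rate] = kg·s⁻¹
  (E) [kg·s⁻³·K⁻¹] · [K] = kg·s⁻³
Only (B) matches kg·m⁻¹·s⁻².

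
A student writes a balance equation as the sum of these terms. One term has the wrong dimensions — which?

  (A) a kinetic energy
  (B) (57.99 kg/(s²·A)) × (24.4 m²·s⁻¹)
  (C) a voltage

(A)

Reduce each to base SI dimensions:
  (A) [kinetic energy] = kg·m²·s⁻²
  (B) [kg·s⁻²·A⁻¹] · [m²·s⁻¹] = kg·m²·s⁻³·A⁻¹
  (C) [voltage] = kg·m²·s⁻³·A⁻¹
All reduce to kg·m²·s⁻³·A⁻¹ except (A), which is kg·m²·s⁻².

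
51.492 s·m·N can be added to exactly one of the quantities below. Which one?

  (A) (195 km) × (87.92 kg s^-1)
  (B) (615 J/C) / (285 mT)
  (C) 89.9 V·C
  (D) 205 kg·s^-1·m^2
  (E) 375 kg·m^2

(D)

Reference: N·m·s = kg·m·s⁻²·m·s = kg·m²·s⁻¹.
Each option:
  (A) [m] · [kg·s⁻¹] = kg·m·s⁻¹
  (B) [kg·m²·s⁻³·A⁻¹] / [kg·s⁻²·A⁻¹] = m²·s⁻¹
  (C) C·V = s·A·J·C⁻¹ = kg·m²·s⁻²
  (D) kg·m²·s⁻¹  ← same
  (E) kg·m²
Only (D) matches kg·m²·s⁻¹.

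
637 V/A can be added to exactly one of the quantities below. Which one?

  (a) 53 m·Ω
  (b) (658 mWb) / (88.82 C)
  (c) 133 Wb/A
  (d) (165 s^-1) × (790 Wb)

Reference: V·A⁻¹ = J·C⁻¹·A⁻¹ = kg·m²·s⁻³·A⁻².
Each option:
  (a) Ω·m = V·A⁻¹·m = kg·m³·s⁻³·A⁻²
  (b) [kg·m²·s⁻²·A⁻¹] / [s·A] = kg·m²·s⁻³·A⁻²  ← same
  (c) Wb·A⁻¹ = V·s·A⁻¹ = kg·m²·s⁻²·A⁻²
  (d) [s⁻¹] · [kg·m²·s⁻²·A⁻¹] = kg·m²·s⁻³·A⁻¹
Only (b) matches kg·m²·s⁻³·A⁻².

(b)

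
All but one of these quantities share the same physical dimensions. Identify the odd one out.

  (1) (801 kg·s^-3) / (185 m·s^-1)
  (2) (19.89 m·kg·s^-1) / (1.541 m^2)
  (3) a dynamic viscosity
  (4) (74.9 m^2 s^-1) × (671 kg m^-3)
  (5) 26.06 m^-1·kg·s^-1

(1)

Work out the base dimensions of each:
  (1) [kg·s⁻³] / [m·s⁻¹] = kg·m⁻¹·s⁻²
  (2) [kg·m·s⁻¹] / [m²] = kg·m⁻¹·s⁻¹
  (3) [dynamic viscosity] = kg·m⁻¹·s⁻¹
  (4) [m²·s⁻¹] · [kg·m⁻³] = kg·m⁻¹·s⁻¹
  (5) kg·m⁻¹·s⁻¹
All reduce to kg·m⁻¹·s⁻¹ except (1), which is kg·m⁻¹·s⁻².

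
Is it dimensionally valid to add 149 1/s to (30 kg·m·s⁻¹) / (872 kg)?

In SI base units:
  149 1/s:  s⁻¹
  (30 kg·m·s⁻¹) / (872 kg):  [kg·m·s⁻¹] / [kg] = m·s⁻¹
s⁻¹ ≠ m·s⁻¹, so they cannot be added.

No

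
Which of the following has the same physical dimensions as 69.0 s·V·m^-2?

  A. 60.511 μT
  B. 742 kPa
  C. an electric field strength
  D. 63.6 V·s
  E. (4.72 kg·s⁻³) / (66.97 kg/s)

A.

Reference: V·s·m⁻² = J·C⁻¹·s·m⁻² = kg·s⁻²·A⁻¹.
Each option:
  A. T = Wb·m⁻² = kg·s⁻²·A⁻¹  ← same
  B. Pa = N·m⁻² = kg·m⁻¹·s⁻²
  C. [electric field strength] = kg·m·s⁻³·A⁻¹
  D. V·s = J·C⁻¹·s = kg·m²·s⁻²·A⁻¹
  E. [kg·s⁻³] / [kg·s⁻¹] = s⁻²
Only A. matches kg·s⁻²·A⁻¹.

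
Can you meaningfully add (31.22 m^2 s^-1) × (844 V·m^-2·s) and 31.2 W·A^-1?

Work out the base dimensions of each:
  (31.22 m^2 s^-1) × (844 V·m^-2·s):  [m²·s⁻¹] · [kg·s⁻²·A⁻¹] = kg·m²·s⁻³·A⁻¹
  31.2 W·A^-1:  W·A⁻¹ = J·s⁻¹·A⁻¹ = kg·m²·s⁻³·A⁻¹
Both are kg·m²·s⁻³·A⁻¹, so they have the same dimensions and can be added.

Yes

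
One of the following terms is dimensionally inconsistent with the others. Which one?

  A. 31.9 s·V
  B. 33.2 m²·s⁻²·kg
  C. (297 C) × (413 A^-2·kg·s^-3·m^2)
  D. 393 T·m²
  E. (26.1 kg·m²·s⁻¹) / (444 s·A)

Reduce each to base SI dimensions:
  A. V·s = J·C⁻¹·s = kg·m²·s⁻²·A⁻¹
  B. kg·m²·s⁻²
  C. [s·A] · [kg·m²·s⁻³·A⁻²] = kg·m²·s⁻²·A⁻¹
  D. T·m² = Wb·m⁻²·m² = kg·m²·s⁻²·A⁻¹
  E. [kg·m²·s⁻¹] / [s·A] = kg·m²·s⁻²·A⁻¹
All reduce to kg·m²·s⁻²·A⁻¹ except B., which is kg·m²·s⁻².

B.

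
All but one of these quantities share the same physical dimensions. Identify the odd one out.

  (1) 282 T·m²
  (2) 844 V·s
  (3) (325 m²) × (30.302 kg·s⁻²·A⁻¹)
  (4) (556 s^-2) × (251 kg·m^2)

(4)

Work out the base dimensions of each:
  (1) T·m² = Wb·m⁻²·m² = kg·m²·s⁻²·A⁻¹
  (2) V·s = J·C⁻¹·s = kg·m²·s⁻²·A⁻¹
  (3) [m²] · [kg·s⁻²·A⁻¹] = kg·m²·s⁻²·A⁻¹
  (4) [s⁻²] · [kg·m²] = kg·m²·s⁻²
All reduce to kg·m²·s⁻²·A⁻¹ except (4), which is kg·m²·s⁻².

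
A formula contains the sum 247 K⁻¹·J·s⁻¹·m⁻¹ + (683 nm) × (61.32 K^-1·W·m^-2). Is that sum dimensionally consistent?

In SI base units:
  247 K⁻¹·J·s⁻¹·m⁻¹:  J·s⁻¹·m⁻¹·K⁻¹ = N·m·s⁻¹·m⁻¹·K⁻¹ = kg·m·s⁻³·K⁻¹
  (683 nm) × (61.32 K^-1·W·m^-2):  [m] · [kg·s⁻³·K⁻¹] = kg·m·s⁻³·K⁻¹
Both are kg·m·s⁻³·K⁻¹, so they have the same dimensions and can be added.

Yes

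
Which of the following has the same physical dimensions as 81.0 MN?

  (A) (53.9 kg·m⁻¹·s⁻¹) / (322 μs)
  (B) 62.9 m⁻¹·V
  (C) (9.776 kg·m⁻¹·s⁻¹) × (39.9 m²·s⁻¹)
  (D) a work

Reference: N = kg·m·s⁻².
Each option:
  (A) [kg·m⁻¹·s⁻¹] / [s] = kg·m⁻¹·s⁻²
  (B) V·m⁻¹ = J·C⁻¹·m⁻¹ = kg·m·s⁻³·A⁻¹
  (C) [kg·m⁻¹·s⁻¹] · [m²·s⁻¹] = kg·m·s⁻²  ← same
  (D) [work] = kg·m²·s⁻²
Only (C) matches kg·m·s⁻².

(C)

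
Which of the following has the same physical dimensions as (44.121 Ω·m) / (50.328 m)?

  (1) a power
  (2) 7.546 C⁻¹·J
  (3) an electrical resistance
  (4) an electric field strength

(3)

Reference: [kg·m³·s⁻³·A⁻²] / [m] = kg·m²·s⁻³·A⁻².
Each option:
  (1) [power] = kg·m²·s⁻³
  (2) J·C⁻¹ = N·m·(s·A)⁻¹ = kg·m²·s⁻³·A⁻¹
  (3) [electrical resistance] = kg·m²·s⁻³·A⁻²  ← same
  (4) [electric field strength] = kg·m·s⁻³·A⁻¹
Only (3) matches kg·m²·s⁻³·A⁻².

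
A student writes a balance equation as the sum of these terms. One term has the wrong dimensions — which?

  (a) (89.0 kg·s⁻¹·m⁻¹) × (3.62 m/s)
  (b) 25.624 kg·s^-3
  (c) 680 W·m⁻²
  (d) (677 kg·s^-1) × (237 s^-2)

Dimensions:
  (a) [kg·m⁻¹·s⁻¹] · [m·s⁻¹] = kg·s⁻²
  (b) kg·s⁻³
  (c) W·m⁻² = J·s⁻¹·m⁻² = kg·s⁻³
  (d) [kg·s⁻¹] · [s⁻²] = kg·s⁻³
All reduce to kg·s⁻³ except (a), which is kg·s⁻².

(a)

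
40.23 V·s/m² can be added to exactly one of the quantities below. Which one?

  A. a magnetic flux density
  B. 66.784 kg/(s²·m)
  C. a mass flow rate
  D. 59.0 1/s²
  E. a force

Reference: V·s·m⁻² = J·C⁻¹·s·m⁻² = kg·s⁻²·A⁻¹.
Each option:
  A. [magnetic flux density] = kg·s⁻²·A⁻¹  ← same
  B. kg·m⁻¹·s⁻²
  C. [mass flow rate] = kg·s⁻¹
  D. s⁻²
  E. [force] = kg·m·s⁻²
Only A. matches kg·s⁻²·A⁻¹.

A.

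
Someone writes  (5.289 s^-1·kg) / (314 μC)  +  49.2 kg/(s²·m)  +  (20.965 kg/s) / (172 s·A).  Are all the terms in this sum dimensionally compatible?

No

Dimensions:
  (5.289 s^-1·kg) / (314 μC):  [kg·s⁻¹] / [s·A] = kg·s⁻²·A⁻¹
  49.2 kg/(s²·m):  kg·m⁻¹·s⁻²
  (20.965 kg/s) / (172 s·A):  [kg·s⁻¹] / [s·A] = kg·s⁻²·A⁻¹
The terms do not share a single dimension (kg·m⁻¹·s⁻² vs kg·s⁻²·A⁻¹).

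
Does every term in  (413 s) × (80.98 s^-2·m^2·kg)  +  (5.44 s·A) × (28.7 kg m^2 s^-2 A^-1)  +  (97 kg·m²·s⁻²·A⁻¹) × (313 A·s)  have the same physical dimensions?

Yes

Dimensions:
  (413 s) × (80.98 s^-2·m^2·kg):  [s] · [kg·m²·s⁻²] = kg·m²·s⁻¹
  (5.44 s·A) × (28.7 kg m^2 s^-2 A^-1):  [s·A] · [kg·m²·s⁻²·A⁻¹] = kg·m²·s⁻¹
  (97 kg·m²·s⁻²·A⁻¹) × (313 A·s):  [kg·m²·s⁻²·A⁻¹] · [s·A] = kg·m²·s⁻¹
Every term reduces to kg·m²·s⁻¹.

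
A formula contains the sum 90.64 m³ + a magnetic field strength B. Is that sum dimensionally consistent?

Reduce each to base SI dimensions:
  90.64 m³:  m³
  a magnetic field strength B:  [magnetic field strength B] = kg·s⁻²·A⁻¹
m³ ≠ kg·s⁻²·A⁻¹, so they cannot be added.

No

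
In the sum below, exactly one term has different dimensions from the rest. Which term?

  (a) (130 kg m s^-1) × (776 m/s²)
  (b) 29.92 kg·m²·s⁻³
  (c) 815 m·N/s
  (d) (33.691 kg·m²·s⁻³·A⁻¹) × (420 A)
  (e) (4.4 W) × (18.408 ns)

Work out the base dimensions of each:
  (a) [kg·m·s⁻¹] · [m·s⁻²] = kg·m²·s⁻³
  (b) kg·m²·s⁻³
  (c) N·m·s⁻¹ = kg·m·s⁻²·m·s⁻¹ = kg·m²·s⁻³
  (d) [kg·m²·s⁻³·A⁻¹] · [A] = kg·m²·s⁻³
  (e) [kg·m²·s⁻³] · [s] = kg·m²·s⁻²
All reduce to kg·m²·s⁻³ except (e), which is kg·m²·s⁻².

(e)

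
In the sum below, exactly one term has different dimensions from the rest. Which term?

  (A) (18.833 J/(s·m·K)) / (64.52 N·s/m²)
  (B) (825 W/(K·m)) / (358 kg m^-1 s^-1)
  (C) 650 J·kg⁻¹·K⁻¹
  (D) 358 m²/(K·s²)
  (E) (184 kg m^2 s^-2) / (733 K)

In SI base units:
  (A) [kg·m·s⁻³·K⁻¹] / [kg·m⁻¹·s⁻¹] = m²·s⁻²·K⁻¹
  (B) [kg·m·s⁻³·K⁻¹] / [kg·m⁻¹·s⁻¹] = m²·s⁻²·K⁻¹
  (C) J·kg⁻¹·K⁻¹ = N·m·kg⁻¹·K⁻¹ = m²·s⁻²·K⁻¹
  (D) m²·s⁻²·K⁻¹
  (E) [kg·m²·s⁻²] / [K] = kg·m²·s⁻²·K⁻¹
All reduce to m²·s⁻²·K⁻¹ except (E), which is kg·m²·s⁻²·K⁻¹.

(E)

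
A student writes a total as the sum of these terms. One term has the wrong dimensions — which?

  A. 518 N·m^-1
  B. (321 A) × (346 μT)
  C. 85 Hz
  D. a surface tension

C.

Dimensions:
  A. N·m⁻¹ = kg·m·s⁻²·m⁻¹ = kg·s⁻²
  B. [A] · [kg·s⁻²·A⁻¹] = kg·s⁻²
  C. Hz = s⁻¹
  D. [surface tension] = kg·s⁻²
All reduce to kg·s⁻² except C., which is s⁻¹.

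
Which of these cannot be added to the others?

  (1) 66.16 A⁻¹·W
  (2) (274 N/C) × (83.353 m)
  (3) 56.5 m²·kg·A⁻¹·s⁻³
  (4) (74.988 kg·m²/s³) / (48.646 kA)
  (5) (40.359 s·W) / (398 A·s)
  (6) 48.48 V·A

(6)

Reduce each to base SI dimensions:
  (1) W·A⁻¹ = J·s⁻¹·A⁻¹ = kg·m²·s⁻³·A⁻¹
  (2) [kg·m·s⁻³·A⁻¹] · [m] = kg·m²·s⁻³·A⁻¹
  (3) kg·m²·s⁻³·A⁻¹
  (4) [kg·m²·s⁻³] / [A] = kg·m²·s⁻³·A⁻¹
  (5) [kg·m²·s⁻²] / [s·A] = kg·m²·s⁻³·A⁻¹
  (6) V·A = J·C⁻¹·A = kg·m²·s⁻³
All reduce to kg·m²·s⁻³·A⁻¹ except (6), which is kg·m²·s⁻³.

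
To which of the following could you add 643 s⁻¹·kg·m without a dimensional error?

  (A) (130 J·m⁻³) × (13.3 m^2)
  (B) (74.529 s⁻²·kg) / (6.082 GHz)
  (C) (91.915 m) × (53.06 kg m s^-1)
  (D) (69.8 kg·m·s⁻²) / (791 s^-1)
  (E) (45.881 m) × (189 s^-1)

(D)

Reference: kg·m·s⁻¹.
Each option:
  (A) [kg·m⁻¹·s⁻²] · [m²] = kg·m·s⁻²
  (B) [kg·s⁻²] / [s⁻¹] = kg·s⁻¹
  (C) [m] · [kg·m·s⁻¹] = kg·m²·s⁻¹
  (D) [kg·m·s⁻²] / [s⁻¹] = kg·m·s⁻¹  ← same
  (E) [m] · [s⁻¹] = m·s⁻¹
Only (D) matches kg·m·s⁻¹.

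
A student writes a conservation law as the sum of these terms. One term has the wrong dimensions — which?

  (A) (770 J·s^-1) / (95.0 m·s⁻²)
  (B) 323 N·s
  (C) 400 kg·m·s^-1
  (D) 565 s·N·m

Expand each in SI base units:
  (A) [kg·m²·s⁻³] / [m·s⁻²] = kg·m·s⁻¹
  (B) N·s = kg·m·s⁻²·s = kg·m·s⁻¹
  (C) kg·m·s⁻¹
  (D) N·m·s = kg·m·s⁻²·m·s = kg·m²·s⁻¹
All reduce to kg·m·s⁻¹ except (D), which is kg·m²·s⁻¹.

(D)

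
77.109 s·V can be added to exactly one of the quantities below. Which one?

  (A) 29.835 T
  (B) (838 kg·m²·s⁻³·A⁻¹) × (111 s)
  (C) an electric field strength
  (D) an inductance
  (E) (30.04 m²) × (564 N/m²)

Reference: V·s = J·C⁻¹·s = kg·m²·s⁻²·A⁻¹.
Each option:
  (A) T = Wb·m⁻² = kg·s⁻²·A⁻¹
  (B) [kg·m²·s⁻³·A⁻¹] · [s] = kg·m²·s⁻²·A⁻¹  ← same
  (C) [electric field strength] = kg·m·s⁻³·A⁻¹
  (D) [inductance] = kg·m²·s⁻²·A⁻²
  (E) [m²] · [kg·m⁻¹·s⁻²] = kg·m·s⁻²
Only (B) matches kg·m²·s⁻²·A⁻¹.

(B)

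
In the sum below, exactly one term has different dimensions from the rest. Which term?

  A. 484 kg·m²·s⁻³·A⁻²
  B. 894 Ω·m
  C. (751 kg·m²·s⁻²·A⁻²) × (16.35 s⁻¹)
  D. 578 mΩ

B.

Dimensions:
  A. kg·m²·s⁻³·A⁻²
  B. Ω·m = V·A⁻¹·m = kg·m³·s⁻³·A⁻²
  C. [kg·m²·s⁻²·A⁻²] · [s⁻¹] = kg·m²·s⁻³·A⁻²
  D. Ω = V·A⁻¹ = kg·m²·s⁻³·A⁻²
All reduce to kg·m²·s⁻³·A⁻² except B., which is kg·m³·s⁻³·A⁻².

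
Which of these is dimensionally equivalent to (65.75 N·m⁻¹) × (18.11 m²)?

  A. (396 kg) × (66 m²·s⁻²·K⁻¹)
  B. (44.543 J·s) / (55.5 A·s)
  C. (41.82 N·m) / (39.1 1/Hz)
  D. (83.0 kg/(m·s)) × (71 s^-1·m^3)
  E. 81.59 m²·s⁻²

Reference: [kg·s⁻²] · [m²] = kg·m²·s⁻².
Each option:
  A. [kg] · [m²·s⁻²·K⁻¹] = kg·m²·s⁻²·K⁻¹
  B. [kg·m²·s⁻¹] / [s·A] = kg·m²·s⁻²·A⁻¹
  C. [kg·m²·s⁻²] / [s] = kg·m²·s⁻³
  D. [kg·m⁻¹·s⁻¹] · [m³·s⁻¹] = kg·m²·s⁻²  ← same
  E. m²·s⁻²
Only D. matches kg·m²·s⁻².

D.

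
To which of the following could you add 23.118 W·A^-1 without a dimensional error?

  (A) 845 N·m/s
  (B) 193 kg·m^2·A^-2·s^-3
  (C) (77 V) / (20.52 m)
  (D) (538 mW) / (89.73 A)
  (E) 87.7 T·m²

Reference: W·A⁻¹ = J·s⁻¹·A⁻¹ = kg·m²·s⁻³·A⁻¹.
Each option:
  (A) N·m·s⁻¹ = kg·m·s⁻²·m·s⁻¹ = kg·m²·s⁻³
  (B) kg·m²·s⁻³·A⁻²
  (C) [kg·m²·s⁻³·A⁻¹] / [m] = kg·m·s⁻³·A⁻¹
  (D) [kg·m²·s⁻³] / [A] = kg·m²·s⁻³·A⁻¹  ← same
  (E) T·m² = Wb·m⁻²·m² = kg·m²·s⁻²·A⁻¹
Only (D) matches kg·m²·s⁻³·A⁻¹.

(D)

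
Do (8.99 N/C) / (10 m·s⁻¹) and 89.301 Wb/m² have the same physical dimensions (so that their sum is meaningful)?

In SI base units:
  (8.99 N/C) / (10 m·s⁻¹):  [kg·m·s⁻³·A⁻¹] / [m·s⁻¹] = kg·s⁻²·A⁻¹
  89.301 Wb/m²:  Wb·m⁻² = V·s·m⁻² = kg·s⁻²·A⁻¹
Both are kg·s⁻²·A⁻¹, so they have the same dimensions and can be added.

Yes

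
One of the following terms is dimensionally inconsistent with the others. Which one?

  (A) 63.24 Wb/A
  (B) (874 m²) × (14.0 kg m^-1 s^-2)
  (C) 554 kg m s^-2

(A)

Work out the base dimensions of each:
  (A) Wb·A⁻¹ = V·s·A⁻¹ = kg·m²·s⁻²·A⁻²
  (B) [m²] · [kg·m⁻¹·s⁻²] = kg·m·s⁻²
  (C) kg·m·s⁻²
All reduce to kg·m·s⁻² except (A), which is kg·m²·s⁻²·A⁻².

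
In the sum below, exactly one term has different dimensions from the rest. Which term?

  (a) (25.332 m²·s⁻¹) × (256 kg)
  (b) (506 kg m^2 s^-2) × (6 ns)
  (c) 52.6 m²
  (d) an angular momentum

(c)

Work out the base dimensions of each:
  (a) [m²·s⁻¹] · [kg] = kg·m²·s⁻¹
  (b) [kg·m²·s⁻²] · [s] = kg·m²·s⁻¹
  (c) m²
  (d) [angular momentum] = kg·m²·s⁻¹
All reduce to kg·m²·s⁻¹ except (c), which is m².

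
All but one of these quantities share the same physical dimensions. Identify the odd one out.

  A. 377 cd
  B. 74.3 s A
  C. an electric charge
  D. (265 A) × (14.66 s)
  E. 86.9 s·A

A.

Reduce each to base SI dimensions:
  A. cd
  B. s·A
  C. [electric charge] = s·A
  D. [A] · [s] = s·A
  E. A·s = s·A
All reduce to s·A except A., which is cd.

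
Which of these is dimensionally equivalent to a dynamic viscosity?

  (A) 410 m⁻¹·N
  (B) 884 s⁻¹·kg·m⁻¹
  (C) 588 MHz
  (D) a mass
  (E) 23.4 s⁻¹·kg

(B)

Reference: [dynamic viscosity] = kg·m⁻¹·s⁻¹.
Each option:
  (A) N·m⁻¹ = kg·m·s⁻²·m⁻¹ = kg·s⁻²
  (B) kg·m⁻¹·s⁻¹  ← same
  (C) Hz = s⁻¹
  (D) [mass] = kg
  (E) kg·s⁻¹
Only (B) matches kg·m⁻¹·s⁻¹.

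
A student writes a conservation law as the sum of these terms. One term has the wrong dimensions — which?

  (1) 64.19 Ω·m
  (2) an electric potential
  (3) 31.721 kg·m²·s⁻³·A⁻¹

(1)

Reduce each to base SI dimensions:
  (1) Ω·m = V·A⁻¹·m = kg·m³·s⁻³·A⁻²
  (2) [electric potential] = kg·m²·s⁻³·A⁻¹
  (3) kg·m²·s⁻³·A⁻¹
All reduce to kg·m²·s⁻³·A⁻¹ except (1), which is kg·m³·s⁻³·A⁻².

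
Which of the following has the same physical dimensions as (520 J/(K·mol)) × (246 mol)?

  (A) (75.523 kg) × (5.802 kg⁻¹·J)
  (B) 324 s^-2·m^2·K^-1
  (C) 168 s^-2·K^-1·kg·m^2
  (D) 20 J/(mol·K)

Reference: [kg·m²·s⁻²·K⁻¹·mol⁻¹] · [mol] = kg·m²·s⁻²·K⁻¹.
Each option:
  (A) [kg] · [m²·s⁻²] = kg·m²·s⁻²
  (B) m²·s⁻²·K⁻¹
  (C) kg·m²·s⁻²·K⁻¹  ← same
  (D) J·mol⁻¹·K⁻¹ = N·m·mol⁻¹·K⁻¹ = kg·m²·s⁻²·K⁻¹·mol⁻¹
Only (C) matches kg·m²·s⁻²·K⁻¹.

(C)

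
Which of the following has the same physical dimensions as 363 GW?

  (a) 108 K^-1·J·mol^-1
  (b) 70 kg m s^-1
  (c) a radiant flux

Reference: W = J·s⁻¹ = kg·m²·s⁻³.
Each option:
  (a) J·mol⁻¹·K⁻¹ = N·m·mol⁻¹·K⁻¹ = kg·m²·s⁻²·K⁻¹·mol⁻¹
  (b) kg·m·s⁻¹
  (c) [radiant flux] = kg·m²·s⁻³  ← same
Only (c) matches kg·m²·s⁻³.

(c)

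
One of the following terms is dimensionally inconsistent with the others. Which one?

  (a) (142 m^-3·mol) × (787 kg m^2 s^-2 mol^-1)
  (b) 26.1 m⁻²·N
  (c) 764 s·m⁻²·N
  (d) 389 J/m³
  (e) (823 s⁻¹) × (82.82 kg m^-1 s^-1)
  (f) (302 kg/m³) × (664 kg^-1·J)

Dimensions:
  (a) [m⁻³·mol] · [kg·m²·s⁻²·mol⁻¹] = kg·m⁻¹·s⁻²
  (b) N·m⁻² = kg·m·s⁻²·m⁻² = kg·m⁻¹·s⁻²
  (c) N·s·m⁻² = kg·m·s⁻²·s·m⁻² = kg·m⁻¹·s⁻¹
  (d) J·m⁻³ = N·m·m⁻³ = kg·m⁻¹·s⁻²
  (e) [s⁻¹] · [kg·m⁻¹·s⁻¹] = kg·m⁻¹·s⁻²
  (f) [kg·m⁻³] · [m²·s⁻²] = kg·m⁻¹·s⁻²
All reduce to kg·m⁻¹·s⁻² except (c), which is kg·m⁻¹·s⁻¹.

(c)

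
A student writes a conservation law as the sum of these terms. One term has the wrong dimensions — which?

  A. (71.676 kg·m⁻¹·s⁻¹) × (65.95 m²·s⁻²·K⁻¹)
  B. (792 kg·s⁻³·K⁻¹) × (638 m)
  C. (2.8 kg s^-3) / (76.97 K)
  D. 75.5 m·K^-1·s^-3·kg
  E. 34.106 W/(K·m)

In SI base units:
  A. [kg·m⁻¹·s⁻¹] · [m²·s⁻²·K⁻¹] = kg·m·s⁻³·K⁻¹
  B. [kg·s⁻³·K⁻¹] · [m] = kg·m·s⁻³·K⁻¹
  C. [kg·s⁻³] / [K] = kg·s⁻³·K⁻¹
  D. kg·m·s⁻³·K⁻¹
  E. W·m⁻¹·K⁻¹ = J·s⁻¹·m⁻¹·K⁻¹ = kg·m·s⁻³·K⁻¹
All reduce to kg·m·s⁻³·K⁻¹ except C., which is kg·s⁻³·K⁻¹.

C.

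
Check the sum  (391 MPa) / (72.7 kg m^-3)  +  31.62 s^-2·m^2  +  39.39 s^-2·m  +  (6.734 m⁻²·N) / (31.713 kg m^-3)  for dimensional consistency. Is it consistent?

No

Work out the base dimensions of each:
  (391 MPa) / (72.7 kg m^-3):  [kg·m⁻¹·s⁻²] / [kg·m⁻³] = m²·s⁻²
  31.62 s^-2·m^2:  m²·s⁻²
  39.39 s^-2·m:  m·s⁻²
  (6.734 m⁻²·N) / (31.713 kg m^-3):  [kg·m⁻¹·s⁻²] / [kg·m⁻³] = m²·s⁻²
The terms do not share a single dimension (m²·s⁻² vs m·s⁻²).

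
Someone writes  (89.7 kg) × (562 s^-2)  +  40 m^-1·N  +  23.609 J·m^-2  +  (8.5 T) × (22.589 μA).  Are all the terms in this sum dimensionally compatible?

Dimensions:
  (89.7 kg) × (562 s^-2):  [kg] · [s⁻²] = kg·s⁻²
  40 m^-1·N:  N·m⁻¹ = kg·m·s⁻²·m⁻¹ = kg·s⁻²
  23.609 J·m^-2:  J·m⁻² = N·m·m⁻² = kg·s⁻²
  (8.5 T) × (22.589 μA):  [kg·s⁻²·A⁻¹] · [A] = kg·s⁻²
Every term reduces to kg·s⁻².

Yes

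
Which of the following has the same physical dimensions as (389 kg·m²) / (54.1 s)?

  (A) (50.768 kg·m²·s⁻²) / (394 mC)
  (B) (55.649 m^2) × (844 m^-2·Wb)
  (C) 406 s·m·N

Reference: [kg·m²] / [s] = kg·m²·s⁻¹.
Each option:
  (A) [kg·m²·s⁻²] / [s·A] = kg·m²·s⁻³·A⁻¹
  (B) [m²] · [kg·s⁻²·A⁻¹] = kg·m²·s⁻²·A⁻¹
  (C) N·m·s = kg·m·s⁻²·m·s = kg·m²·s⁻¹  ← same
Only (C) matches kg·m²·s⁻¹.

(C)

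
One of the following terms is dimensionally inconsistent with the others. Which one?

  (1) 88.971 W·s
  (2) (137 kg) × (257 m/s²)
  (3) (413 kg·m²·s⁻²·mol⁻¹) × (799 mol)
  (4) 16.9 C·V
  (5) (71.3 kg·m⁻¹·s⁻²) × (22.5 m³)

(2)

Dimensions:
  (1) W·s = J·s⁻¹·s = kg·m²·s⁻²
  (2) [kg] · [m·s⁻²] = kg·m·s⁻²
  (3) [kg·m²·s⁻²·mol⁻¹] · [mol] = kg·m²·s⁻²
  (4) C·V = s·A·J·C⁻¹ = kg·m²·s⁻²
  (5) [kg·m⁻¹·s⁻²] · [m³] = kg·m²·s⁻²
All reduce to kg·m²·s⁻² except (2), which is kg·m·s⁻².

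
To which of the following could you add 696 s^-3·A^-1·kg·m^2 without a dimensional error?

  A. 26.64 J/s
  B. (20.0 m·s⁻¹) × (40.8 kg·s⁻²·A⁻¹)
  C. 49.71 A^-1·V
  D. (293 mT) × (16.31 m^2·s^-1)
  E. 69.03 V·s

D.

Reference: kg·m²·s⁻³·A⁻¹.
Each option:
  A. J·s⁻¹ = N·m·s⁻¹ = kg·m²·s⁻³
  B. [m·s⁻¹] · [kg·s⁻²·A⁻¹] = kg·m·s⁻³·A⁻¹
  C. V·A⁻¹ = J·C⁻¹·A⁻¹ = kg·m²·s⁻³·A⁻²
  D. [kg·s⁻²·A⁻¹] · [m²·s⁻¹] = kg·m²·s⁻³·A⁻¹  ← same
  E. V·s = J·C⁻¹·s = kg·m²·s⁻²·A⁻¹
Only D. matches kg·m²·s⁻³·A⁻¹.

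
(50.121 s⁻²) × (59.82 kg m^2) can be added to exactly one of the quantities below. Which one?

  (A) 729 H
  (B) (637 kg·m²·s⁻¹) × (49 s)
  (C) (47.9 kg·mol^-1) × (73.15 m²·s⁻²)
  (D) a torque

(D)

Reference: [s⁻²] · [kg·m²] = kg·m²·s⁻².
Each option:
  (A) H = V·s·A⁻¹ = kg·m²·s⁻²·A⁻²
  (B) [kg·m²·s⁻¹] · [s] = kg·m²
  (C) [kg·mol⁻¹] · [m²·s⁻²] = kg·m²·s⁻²·mol⁻¹
  (D) [torque] = kg·m²·s⁻²  ← same
Only (D) matches kg·m²·s⁻².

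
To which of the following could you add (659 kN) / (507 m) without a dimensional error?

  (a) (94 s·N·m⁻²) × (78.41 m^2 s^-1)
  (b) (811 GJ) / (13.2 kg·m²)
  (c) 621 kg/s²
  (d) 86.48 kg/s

(c)

Reference: [kg·m·s⁻²] / [m] = kg·s⁻².
Each option:
  (a) [kg·m⁻¹·s⁻¹] · [m²·s⁻¹] = kg·m·s⁻²
  (b) [kg·m²·s⁻²] / [kg·m²] = s⁻²
  (c) kg·s⁻²  ← same
  (d) kg·s⁻¹
Only (c) matches kg·s⁻².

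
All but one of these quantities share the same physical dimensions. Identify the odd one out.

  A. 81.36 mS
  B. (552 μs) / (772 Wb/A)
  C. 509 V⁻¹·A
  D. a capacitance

Dimensions:
  A. S = Ω⁻¹ = kg⁻¹·m⁻²·s³·A²
  B. [s] / [kg·m²·s⁻²·A⁻²] = kg⁻¹·m⁻²·s³·A²
  C. A·V⁻¹ = A·(J·C⁻¹)⁻¹ = kg⁻¹·m⁻²·s³·A²
  D. [capacitance] = kg⁻¹·m⁻²·s⁴·A²
All reduce to kg⁻¹·m⁻²·s³·A² except D., which is kg⁻¹·m⁻²·s⁴·A².

D.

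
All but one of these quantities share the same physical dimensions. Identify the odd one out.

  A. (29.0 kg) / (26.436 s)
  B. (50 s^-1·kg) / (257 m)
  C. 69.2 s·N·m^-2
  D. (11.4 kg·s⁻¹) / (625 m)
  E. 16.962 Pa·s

A.

Reduce each to base SI dimensions:
  A. [kg] / [s] = kg·s⁻¹
  B. [kg·s⁻¹] / [m] = kg·m⁻¹·s⁻¹
  C. N·s·m⁻² = kg·m·s⁻²·s·m⁻² = kg·m⁻¹·s⁻¹
  D. [kg·s⁻¹] / [m] = kg·m⁻¹·s⁻¹
  E. Pa·s = N·m⁻²·s = kg·m⁻¹·s⁻¹
All reduce to kg·m⁻¹·s⁻¹ except A., which is kg·s⁻¹.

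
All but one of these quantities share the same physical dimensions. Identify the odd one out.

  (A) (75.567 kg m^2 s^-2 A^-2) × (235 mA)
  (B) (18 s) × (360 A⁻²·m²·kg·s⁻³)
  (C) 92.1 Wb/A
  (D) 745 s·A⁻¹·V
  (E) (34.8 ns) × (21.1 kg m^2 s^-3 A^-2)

(A)

Reduce each to base SI dimensions:
  (A) [kg·m²·s⁻²·A⁻²] · [A] = kg·m²·s⁻²·A⁻¹
  (B) [s] · [kg·m²·s⁻³·A⁻²] = kg·m²·s⁻²·A⁻²
  (C) Wb·A⁻¹ = V·s·A⁻¹ = kg·m²·s⁻²·A⁻²
  (D) V·s·A⁻¹ = J·C⁻¹·s·A⁻¹ = kg·m²·s⁻²·A⁻²
  (E) [s] · [kg·m²·s⁻³·A⁻²] = kg·m²·s⁻²·A⁻²
All reduce to kg·m²·s⁻²·A⁻² except (A), which is kg·m²·s⁻²·A⁻¹.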